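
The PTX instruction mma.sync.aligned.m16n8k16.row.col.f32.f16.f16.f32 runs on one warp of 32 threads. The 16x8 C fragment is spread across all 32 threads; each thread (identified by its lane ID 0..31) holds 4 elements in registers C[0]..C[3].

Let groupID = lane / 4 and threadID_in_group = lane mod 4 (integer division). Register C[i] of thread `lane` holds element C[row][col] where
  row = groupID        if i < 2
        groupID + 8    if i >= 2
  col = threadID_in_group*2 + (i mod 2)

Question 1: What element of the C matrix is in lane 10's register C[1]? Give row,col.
lane 10: grp=2 (10/4), tig=2 (10%4)
i=1: r=2+0=2, c=2*2+1=5

2,5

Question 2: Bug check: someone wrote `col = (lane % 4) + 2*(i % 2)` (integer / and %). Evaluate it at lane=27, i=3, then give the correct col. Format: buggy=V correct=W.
`(lane % 4) + 2*(i % 2)`[27,3]⇒5
L=27⇒gr=27>>2=6, th=27&3=3
[3]⇒row 6+8=14  col 3·2+1=7
col: 5 vs 7

buggy=5 correct=7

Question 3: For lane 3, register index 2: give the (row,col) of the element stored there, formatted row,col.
3: G=0,T=3
[2] (0+8,3*2+0) = (8,6)

8,6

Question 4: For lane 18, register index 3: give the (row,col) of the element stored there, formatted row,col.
12,5

lane 18: gr=4 (18/4), th=2 (18%4)
i=3: r=4+8=12, c=2*2+1=5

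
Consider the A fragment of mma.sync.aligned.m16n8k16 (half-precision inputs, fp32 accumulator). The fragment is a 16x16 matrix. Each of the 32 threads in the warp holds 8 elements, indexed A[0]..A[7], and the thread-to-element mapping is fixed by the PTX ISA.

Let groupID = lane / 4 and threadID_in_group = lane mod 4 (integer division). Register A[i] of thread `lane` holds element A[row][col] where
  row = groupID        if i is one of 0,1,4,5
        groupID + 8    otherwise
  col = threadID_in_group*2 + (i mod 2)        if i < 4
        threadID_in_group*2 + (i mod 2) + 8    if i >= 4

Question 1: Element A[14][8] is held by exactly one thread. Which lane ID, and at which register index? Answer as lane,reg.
24,6

r=14→G=6,rhi=1  c=8→chi=1,T=0,p=0
L=6*4+0=24  i=1*4+1*2+0=6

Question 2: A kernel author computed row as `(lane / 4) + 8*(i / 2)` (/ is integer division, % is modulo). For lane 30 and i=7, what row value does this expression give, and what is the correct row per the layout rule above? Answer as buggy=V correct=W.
buggy=31 correct=15

`(lane / 4) + 8*(i / 2)`[30,7]->31
L=30->g=30>>2=7, t=30&3=2
[7]->row 7+8=15  col 2·2+1+8=13
row: 31 vs 15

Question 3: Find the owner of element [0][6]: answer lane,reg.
r=0→G=0,rhi=0  c=6→chi=0,T=3,p=0
L=0*4+3=3  i=0*4+0*2+0=0

3,0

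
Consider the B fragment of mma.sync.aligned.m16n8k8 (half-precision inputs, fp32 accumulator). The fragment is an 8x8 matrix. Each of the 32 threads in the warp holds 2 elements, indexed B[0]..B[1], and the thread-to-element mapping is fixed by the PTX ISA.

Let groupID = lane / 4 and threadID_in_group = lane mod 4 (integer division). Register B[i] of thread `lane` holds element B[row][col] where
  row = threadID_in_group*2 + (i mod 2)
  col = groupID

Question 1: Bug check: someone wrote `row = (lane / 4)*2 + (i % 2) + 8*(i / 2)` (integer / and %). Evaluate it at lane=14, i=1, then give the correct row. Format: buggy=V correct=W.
`(lane / 4)*2 + (i % 2) + 8*(i / 2)`[14,1]->7
14: g=3,t=2
[1] (2*2+1,3) = (5,3)
row: 7 vs 5

buggy=7 correct=5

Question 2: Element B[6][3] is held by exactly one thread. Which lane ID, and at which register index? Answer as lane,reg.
c=3→G=3  r=6→T=3,p=0
L=3*4+3=15  i=0=0

15,0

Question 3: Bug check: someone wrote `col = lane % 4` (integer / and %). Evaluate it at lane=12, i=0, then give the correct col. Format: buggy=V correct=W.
`lane % 4`[12,0]⇒0
lane 12⇒12/4=3, 12 mod 4=0
i=0  r:2·0+0⇒0  c:3
col: 0 vs 3

buggy=0 correct=3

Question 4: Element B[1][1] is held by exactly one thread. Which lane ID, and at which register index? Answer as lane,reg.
c:1=>grp=1  r:1=>tig=0,lo=1
L=1*4+0=4  i=1=1

4,1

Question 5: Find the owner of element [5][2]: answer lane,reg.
c: 2->gid=2  r: 5->tid=2,i&1=1
L=2*4+2=10  i=1=1

10,1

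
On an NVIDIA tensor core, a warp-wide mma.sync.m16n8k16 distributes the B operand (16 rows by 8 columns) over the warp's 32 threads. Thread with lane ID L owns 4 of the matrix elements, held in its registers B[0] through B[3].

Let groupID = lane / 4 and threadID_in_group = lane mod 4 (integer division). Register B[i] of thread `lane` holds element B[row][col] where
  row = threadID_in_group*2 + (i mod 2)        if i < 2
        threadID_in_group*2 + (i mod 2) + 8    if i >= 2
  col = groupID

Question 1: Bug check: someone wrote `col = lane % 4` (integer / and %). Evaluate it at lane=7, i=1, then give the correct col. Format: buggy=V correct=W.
buggy=3 correct=1

`lane % 4`[7,1]→3
lane 7→7/4=1, 7 mod 4=3
i=1  r:2·3+1+0→7  c:1
col: 3 vs 1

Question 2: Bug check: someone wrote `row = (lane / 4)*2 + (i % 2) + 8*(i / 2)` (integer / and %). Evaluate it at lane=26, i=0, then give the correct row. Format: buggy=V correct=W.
`(lane / 4)*2 + (i % 2) + 8*(i / 2)`[26,0]⇒12
lane 26: gr=6 (26/4), th=2 (26%4)
i=0: r=2*2+0+0=4, c=gr=6
row: 12 vs 4

buggy=12 correct=4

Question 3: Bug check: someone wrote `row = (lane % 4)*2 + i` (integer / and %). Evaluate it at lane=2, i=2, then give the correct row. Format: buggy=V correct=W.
buggy=6 correct=12

`(lane % 4)*2 + i`[2,2]->6
lane 2->2/4=0, 2 mod 4=2
i=2  r:2·2+0+8->12  c:0
row: 6 vs 12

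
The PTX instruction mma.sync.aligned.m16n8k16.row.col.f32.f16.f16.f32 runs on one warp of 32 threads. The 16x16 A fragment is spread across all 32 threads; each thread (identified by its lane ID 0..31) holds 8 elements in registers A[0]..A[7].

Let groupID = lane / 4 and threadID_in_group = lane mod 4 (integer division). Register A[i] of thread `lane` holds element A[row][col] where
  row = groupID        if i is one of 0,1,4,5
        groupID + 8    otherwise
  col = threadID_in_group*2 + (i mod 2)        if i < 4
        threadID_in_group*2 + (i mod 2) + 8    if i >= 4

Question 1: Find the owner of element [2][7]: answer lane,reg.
r=2->g=2,rb=0  c=7->cb=0,t=3,b0=1
L=2*4+3=11  i=0*4+0*2+1=1

11,1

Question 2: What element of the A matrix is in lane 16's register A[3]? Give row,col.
lane 16->16/4=4, 16 mod 4=0
i=3  r:4+8->12  c:2·0+1+0->1

12,1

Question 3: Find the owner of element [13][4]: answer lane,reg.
r=13⇒gr=5,Rb=1  c=4⇒Cb=0,th=2,odd=0
L=5*4+2=22  i=0*4+1*2+0=2

22,2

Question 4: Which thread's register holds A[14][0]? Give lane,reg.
24,2

r=14→G=6,rhi=1  c=0→chi=0,T=0,p=0
L=6*4+0=24  i=0*4+1*2+0=2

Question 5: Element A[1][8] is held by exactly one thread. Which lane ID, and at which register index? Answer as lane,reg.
4,4

r=1⇒gr=1,Rb=0  c=8⇒Cb=1,th=0,odd=0
L=1*4+0=4  i=1*4+0*2+0=4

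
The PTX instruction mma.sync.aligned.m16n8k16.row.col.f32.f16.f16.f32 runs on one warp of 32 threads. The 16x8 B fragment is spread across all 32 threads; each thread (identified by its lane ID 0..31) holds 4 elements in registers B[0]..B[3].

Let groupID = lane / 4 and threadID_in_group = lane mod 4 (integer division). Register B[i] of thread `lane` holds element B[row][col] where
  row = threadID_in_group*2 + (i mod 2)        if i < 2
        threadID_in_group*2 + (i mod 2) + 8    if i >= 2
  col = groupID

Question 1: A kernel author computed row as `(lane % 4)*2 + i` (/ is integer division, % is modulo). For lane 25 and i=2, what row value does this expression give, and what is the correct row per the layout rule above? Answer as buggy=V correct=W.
`(lane % 4)*2 + i`[25,2]=>4
25: grp=6,tig=1
[2] (1*2+0+8,6) = (10,6)
row: 4 vs 10

buggy=4 correct=10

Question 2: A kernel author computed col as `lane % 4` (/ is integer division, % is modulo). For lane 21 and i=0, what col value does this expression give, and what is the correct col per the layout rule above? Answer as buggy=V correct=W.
`lane % 4`[21,0]->1
L=21->gid=21>>2=5, tid=21&3=1
[0]->row 1·2+0+0=2  col gid=5
col: 1 vs 5

buggy=1 correct=5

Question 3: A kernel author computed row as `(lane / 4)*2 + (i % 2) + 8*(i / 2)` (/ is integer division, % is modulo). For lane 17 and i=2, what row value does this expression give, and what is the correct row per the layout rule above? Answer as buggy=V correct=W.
`(lane / 4)*2 + (i % 2) + 8*(i / 2)`[17,2]=>16
L=17=>grp=17>>2=4, tig=17&3=1
[2]=>row 1·2+0+8=10  col grp=4
row: 16 vs 10

buggy=16 correct=10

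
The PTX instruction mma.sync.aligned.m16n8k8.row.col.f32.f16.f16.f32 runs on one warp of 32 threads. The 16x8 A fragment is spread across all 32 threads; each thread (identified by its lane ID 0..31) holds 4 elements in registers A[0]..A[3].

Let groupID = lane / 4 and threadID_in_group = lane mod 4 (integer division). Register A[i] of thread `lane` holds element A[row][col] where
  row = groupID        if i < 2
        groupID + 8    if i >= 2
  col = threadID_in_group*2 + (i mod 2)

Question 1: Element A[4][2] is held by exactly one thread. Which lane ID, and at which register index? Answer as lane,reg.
17,0

r=4->g=4,rb=0  c=2->t=1,b0=0
L=4*4+1=17  i=0*2+0=0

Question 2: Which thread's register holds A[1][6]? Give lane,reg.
7,0

r: 1->gid=1,r8=0  c: 6->tid=3,i&1=0
L=1*4+3=7  i=0*2+0=0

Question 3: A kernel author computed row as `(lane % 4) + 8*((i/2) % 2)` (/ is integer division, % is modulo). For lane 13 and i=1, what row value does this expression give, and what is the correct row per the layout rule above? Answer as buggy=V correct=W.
buggy=1 correct=3

`(lane % 4) + 8*((i/2) % 2)`[13,1]=>1
lane 13: grp=3 (13/4), tig=1 (13%4)
i=1: r=3+0=3, c=1*2+1=3
row: 1 vs 3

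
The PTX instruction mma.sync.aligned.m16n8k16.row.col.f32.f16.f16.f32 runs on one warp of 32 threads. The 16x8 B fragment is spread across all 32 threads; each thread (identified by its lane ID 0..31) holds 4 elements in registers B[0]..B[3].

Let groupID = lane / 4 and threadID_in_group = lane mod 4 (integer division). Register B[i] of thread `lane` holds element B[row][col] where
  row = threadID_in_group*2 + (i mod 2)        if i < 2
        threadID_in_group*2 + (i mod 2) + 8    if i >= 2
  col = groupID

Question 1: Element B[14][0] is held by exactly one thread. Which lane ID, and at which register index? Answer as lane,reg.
c=0⇒gr=0  r=14⇒Rb=1,th=3,odd=0
L=0*4+3=3  i=1*2+0=2

3,2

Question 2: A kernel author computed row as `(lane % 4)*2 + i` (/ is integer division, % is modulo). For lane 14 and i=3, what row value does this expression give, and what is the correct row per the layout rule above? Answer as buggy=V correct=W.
`(lane % 4)*2 + i`[14,3]=>7
14: grp=3,tig=2
[3] (2*2+1+8,3) = (13,3)
row: 7 vs 13

buggy=7 correct=13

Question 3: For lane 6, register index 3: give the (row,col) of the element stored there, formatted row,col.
13,1

L=6→G=6>>2=1, T=6&3=2
[3]→row 2·2+1+8=13  col G=1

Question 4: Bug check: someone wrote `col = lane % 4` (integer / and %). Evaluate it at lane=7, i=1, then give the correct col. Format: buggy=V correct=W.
`lane % 4`[7,1]→3
lane 7→7/4=1, 7 mod 4=3
i=1  r:2·3+1+0→7  c:1
col: 3 vs 1

buggy=3 correct=1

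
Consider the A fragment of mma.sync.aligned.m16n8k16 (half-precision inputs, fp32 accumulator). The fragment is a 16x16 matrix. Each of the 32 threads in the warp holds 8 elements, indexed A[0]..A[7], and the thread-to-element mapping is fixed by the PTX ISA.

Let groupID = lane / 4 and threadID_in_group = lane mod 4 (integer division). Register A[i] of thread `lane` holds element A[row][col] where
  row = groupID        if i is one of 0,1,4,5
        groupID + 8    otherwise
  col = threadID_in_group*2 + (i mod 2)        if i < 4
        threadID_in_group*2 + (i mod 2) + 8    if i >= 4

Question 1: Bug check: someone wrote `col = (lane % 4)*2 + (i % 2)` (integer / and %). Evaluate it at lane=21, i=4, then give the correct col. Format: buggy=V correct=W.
`(lane % 4)*2 + (i % 2)`[21,4]⇒2
lane 21⇒21/4=5, 21 mod 4=1
i=4  r:5+0⇒5  c:2·1+0+8⇒10
col: 2 vs 10

buggy=2 correct=10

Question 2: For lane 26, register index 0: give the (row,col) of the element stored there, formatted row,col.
L=26⇒gr=26>>2=6, th=26&3=2
[0]⇒row 6+0=6  col 2·2+0+0=4

6,4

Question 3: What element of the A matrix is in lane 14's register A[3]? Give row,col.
lane 14: G=3 (14/4), T=2 (14%4)
i=3: r=3+8=11, c=2*2+1+0=5

11,5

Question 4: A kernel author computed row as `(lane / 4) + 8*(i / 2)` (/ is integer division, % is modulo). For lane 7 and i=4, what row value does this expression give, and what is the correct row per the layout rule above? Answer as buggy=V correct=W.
buggy=17 correct=1

`(lane / 4) + 8*(i / 2)`[7,4]=>17
lane 7=>7/4=1, 7 mod 4=3
i=4  r:1+0=>1  c:2·3+0+8=>14
row: 17 vs 1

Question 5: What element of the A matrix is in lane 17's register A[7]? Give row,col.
lane 17: grp=4 (17/4), tig=1 (17%4)
i=7: r=4+8=12, c=1*2+1+8=11

12,11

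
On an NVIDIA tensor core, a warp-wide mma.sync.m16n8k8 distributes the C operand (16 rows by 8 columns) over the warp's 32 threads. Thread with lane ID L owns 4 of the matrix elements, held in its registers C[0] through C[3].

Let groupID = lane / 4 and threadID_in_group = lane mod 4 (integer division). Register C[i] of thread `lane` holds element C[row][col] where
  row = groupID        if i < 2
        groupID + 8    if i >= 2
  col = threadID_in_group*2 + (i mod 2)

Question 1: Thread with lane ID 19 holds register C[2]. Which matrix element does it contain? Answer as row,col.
12,6

lane 19: gid=4 (19/4), tid=3 (19%4)
i=2: r=4+8=12, c=3*2+0=6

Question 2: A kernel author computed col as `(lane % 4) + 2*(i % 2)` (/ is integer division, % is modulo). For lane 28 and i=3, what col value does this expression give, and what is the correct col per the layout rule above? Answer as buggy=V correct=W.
`(lane % 4) + 2*(i % 2)`[28,3]->2
lane 28->28/4=7, 28 mod 4=0
i=3  r:7+8->15  c:2·0+1->1
col: 2 vs 1

buggy=2 correct=1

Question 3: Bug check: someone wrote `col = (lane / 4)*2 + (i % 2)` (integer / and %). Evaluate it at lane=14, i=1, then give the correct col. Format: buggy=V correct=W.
`(lane / 4)*2 + (i % 2)`[14,1]→7
14: G=3,T=2
[1] (3+0,2*2+1) = (3,5)
col: 7 vs 5

buggy=7 correct=5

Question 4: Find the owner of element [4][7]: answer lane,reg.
19,1

r: 4->gid=4,r8=0  c: 7->tid=3,i&1=1
L=4*4+3=19  i=0*2+1=1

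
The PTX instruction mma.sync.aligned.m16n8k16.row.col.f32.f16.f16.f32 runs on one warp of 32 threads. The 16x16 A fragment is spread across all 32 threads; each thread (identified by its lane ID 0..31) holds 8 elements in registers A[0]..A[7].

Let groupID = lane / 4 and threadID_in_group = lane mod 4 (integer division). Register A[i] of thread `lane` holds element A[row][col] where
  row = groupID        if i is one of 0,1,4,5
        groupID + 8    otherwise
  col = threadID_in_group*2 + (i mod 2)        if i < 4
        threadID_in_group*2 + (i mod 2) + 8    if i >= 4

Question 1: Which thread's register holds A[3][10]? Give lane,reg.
r=3⇒gr=3,Rb=0  c=10⇒Cb=1,th=1,odd=0
L=3*4+1=13  i=1*4+0*2+0=4

13,4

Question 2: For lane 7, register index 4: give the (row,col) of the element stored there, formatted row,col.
1,14

L=7->g=7>>2=1, t=7&3=3
[4]->row 1+0=1  col 3·2+0+8=14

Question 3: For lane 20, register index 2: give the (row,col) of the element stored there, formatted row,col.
20: g=5,t=0
[2] (5+8,0*2+0+0) = (13,0)

13,0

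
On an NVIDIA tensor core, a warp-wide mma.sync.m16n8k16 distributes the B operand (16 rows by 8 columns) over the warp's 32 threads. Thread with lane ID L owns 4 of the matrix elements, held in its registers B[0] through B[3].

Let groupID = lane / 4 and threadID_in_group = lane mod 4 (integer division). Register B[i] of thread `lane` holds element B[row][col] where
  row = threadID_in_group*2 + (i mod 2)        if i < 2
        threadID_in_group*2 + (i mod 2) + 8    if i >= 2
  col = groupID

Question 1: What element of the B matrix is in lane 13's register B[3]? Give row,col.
L=13=>grp=13>>2=3, tig=13&3=1
[3]=>row 1·2+1+8=11  col grp=3

11,3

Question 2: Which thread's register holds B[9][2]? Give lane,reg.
c=2->g=2  r=9->rb=1,t=0,b0=1
L=2*4+0=8  i=1*2+1=3

8,3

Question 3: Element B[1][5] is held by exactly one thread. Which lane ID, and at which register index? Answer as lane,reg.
20,1

c=5->g=5  r=1->rb=0,t=0,b0=1
L=5*4+0=20  i=0*2+1=1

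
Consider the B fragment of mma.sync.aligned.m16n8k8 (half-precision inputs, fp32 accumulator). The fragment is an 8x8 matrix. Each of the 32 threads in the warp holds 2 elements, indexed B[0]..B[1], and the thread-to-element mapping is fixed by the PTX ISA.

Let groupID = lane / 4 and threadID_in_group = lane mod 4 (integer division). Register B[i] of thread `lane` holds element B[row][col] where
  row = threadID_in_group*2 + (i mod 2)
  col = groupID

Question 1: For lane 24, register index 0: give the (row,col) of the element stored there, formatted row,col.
0,6

lane 24→24/4=6, 24 mod 4=0
i=0  r:2·0+0→0  c:6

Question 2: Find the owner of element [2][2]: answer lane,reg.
c=2->g=2  r=2->t=1,b0=0
L=2*4+1=9  i=0=0

9,0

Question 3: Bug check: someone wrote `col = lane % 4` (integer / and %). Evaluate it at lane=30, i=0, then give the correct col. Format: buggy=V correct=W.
buggy=2 correct=7

`lane % 4`[30,0]=>2
lane 30=>30/4=7, 30 mod 4=2
i=0  r:2·2+0=>4  c:7
col: 2 vs 7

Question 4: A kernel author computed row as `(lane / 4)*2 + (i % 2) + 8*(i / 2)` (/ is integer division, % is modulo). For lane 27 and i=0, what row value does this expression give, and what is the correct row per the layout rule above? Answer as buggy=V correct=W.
buggy=12 correct=6

`(lane / 4)*2 + (i % 2) + 8*(i / 2)`[27,0]->12
lane 27->27/4=6, 27 mod 4=3
i=0  r:2·3+0->6  c:6
row: 12 vs 6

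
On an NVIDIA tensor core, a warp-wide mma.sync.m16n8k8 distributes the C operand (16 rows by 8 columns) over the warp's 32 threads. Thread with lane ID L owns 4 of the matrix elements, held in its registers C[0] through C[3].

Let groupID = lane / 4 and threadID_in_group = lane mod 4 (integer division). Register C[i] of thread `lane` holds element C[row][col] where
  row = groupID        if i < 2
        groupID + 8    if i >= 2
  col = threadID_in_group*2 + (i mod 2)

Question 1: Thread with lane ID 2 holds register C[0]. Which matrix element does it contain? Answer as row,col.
lane 2=>2/4=0, 2 mod 4=2
i=0  r:0+0=>0  c:2·2+0=>4

0,4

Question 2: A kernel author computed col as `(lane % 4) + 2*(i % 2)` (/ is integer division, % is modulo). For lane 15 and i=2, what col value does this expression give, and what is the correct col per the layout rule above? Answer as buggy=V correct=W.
buggy=3 correct=6

`(lane % 4) + 2*(i % 2)`[15,2]⇒3
L=15⇒gr=15>>2=3, th=15&3=3
[2]⇒row 3+8=11  col 3·2+0=6
col: 3 vs 6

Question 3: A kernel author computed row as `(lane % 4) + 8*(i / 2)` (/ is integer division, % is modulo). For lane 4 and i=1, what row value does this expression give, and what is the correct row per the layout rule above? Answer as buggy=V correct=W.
`(lane % 4) + 8*(i / 2)`[4,1]->0
L=4->gid=4>>2=1, tid=4&3=0
[1]->row 1+0=1  col 0·2+1=1
row: 0 vs 1

buggy=0 correct=1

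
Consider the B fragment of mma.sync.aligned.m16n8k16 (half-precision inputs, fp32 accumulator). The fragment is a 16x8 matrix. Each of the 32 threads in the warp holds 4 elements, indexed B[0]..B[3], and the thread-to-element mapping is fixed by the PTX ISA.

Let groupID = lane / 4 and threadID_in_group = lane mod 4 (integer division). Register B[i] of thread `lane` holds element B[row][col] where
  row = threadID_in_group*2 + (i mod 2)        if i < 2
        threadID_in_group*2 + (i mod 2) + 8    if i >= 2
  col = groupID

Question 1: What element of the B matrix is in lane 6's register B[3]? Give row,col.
6: grp=1,tig=2
[3] (2*2+1+8,1) = (13,1)

13,1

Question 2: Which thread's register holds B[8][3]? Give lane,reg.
12,2

c:3=>grp=3  r:8=>rB=1,tig=0,lo=0
L=3*4+0=12  i=1*2+0=2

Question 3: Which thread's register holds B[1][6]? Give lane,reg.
c=6→G=6  r=1→rhi=0,T=0,p=1
L=6*4+0=24  i=0*2+1=1

24,1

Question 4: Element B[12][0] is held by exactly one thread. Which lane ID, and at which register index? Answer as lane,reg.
c:0=>grp=0  r:12=>rB=1,tig=2,lo=0
L=0*4+2=2  i=1*2+0=2

2,2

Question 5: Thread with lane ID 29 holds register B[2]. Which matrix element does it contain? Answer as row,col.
lane 29=>29/4=7, 29 mod 4=1
i=2  r:2·1+0+8=>10  c:7

10,7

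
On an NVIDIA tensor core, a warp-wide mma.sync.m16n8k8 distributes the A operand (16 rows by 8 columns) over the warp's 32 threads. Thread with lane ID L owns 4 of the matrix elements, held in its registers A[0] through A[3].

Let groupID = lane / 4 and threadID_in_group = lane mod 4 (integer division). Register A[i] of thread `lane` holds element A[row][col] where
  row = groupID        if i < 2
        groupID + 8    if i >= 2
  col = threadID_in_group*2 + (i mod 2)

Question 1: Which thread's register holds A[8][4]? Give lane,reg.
r=8→G=0,rhi=1  c=4→T=2,p=0
L=0*4+2=2  i=1*2+0=2

2,2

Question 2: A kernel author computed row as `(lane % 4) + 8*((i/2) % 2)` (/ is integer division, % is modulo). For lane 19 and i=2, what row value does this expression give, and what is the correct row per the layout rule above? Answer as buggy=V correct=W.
buggy=11 correct=12

`(lane % 4) + 8*((i/2) % 2)`[19,2]→11
lane 19: G=4 (19/4), T=3 (19%4)
i=2: r=4+8=12, c=3*2+0=6
row: 11 vs 12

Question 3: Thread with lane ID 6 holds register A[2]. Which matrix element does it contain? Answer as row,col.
9,4

lane 6->6/4=1, 6 mod 4=2
i=2  r:1+8->9  c:2·2+0->4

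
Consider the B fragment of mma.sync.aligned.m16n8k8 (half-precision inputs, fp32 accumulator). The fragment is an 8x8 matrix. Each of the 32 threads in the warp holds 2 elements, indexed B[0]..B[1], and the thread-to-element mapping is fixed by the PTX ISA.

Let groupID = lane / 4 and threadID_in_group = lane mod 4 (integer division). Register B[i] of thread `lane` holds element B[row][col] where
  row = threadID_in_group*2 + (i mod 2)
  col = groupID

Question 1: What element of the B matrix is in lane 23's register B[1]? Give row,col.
7,5

L=23->g=23>>2=5, t=23&3=3
[1]->row 3·2+1=7  col g=5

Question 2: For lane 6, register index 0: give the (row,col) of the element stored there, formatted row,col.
4,1

lane 6: gid=1 (6/4), tid=2 (6%4)
i=0: r=2*2+0=4, c=gid=1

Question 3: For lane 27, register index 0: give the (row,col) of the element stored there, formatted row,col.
lane 27: grp=6 (27/4), tig=3 (27%4)
i=0: r=3*2+0=6, c=grp=6

6,6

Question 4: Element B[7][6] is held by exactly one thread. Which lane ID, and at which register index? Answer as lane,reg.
27,1

c: 6->gid=6  r: 7->tid=3,i&1=1
L=6*4+3=27  i=1=1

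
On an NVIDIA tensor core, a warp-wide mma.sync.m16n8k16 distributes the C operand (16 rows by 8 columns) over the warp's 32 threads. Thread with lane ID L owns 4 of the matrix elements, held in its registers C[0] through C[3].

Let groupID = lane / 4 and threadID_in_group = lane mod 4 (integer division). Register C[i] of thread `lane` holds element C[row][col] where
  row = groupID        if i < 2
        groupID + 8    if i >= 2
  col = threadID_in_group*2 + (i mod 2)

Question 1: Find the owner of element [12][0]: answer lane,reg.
16,2

r: 12->gid=4,r8=1  c: 0->tid=0,i&1=0
L=4*4+0=16  i=1*2+0=2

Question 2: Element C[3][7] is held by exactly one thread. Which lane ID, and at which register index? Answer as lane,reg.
15,1

r=3->g=3,rb=0  c=7->t=3,b0=1
L=3*4+3=15  i=0*2+1=1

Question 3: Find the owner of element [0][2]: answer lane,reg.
r:0=>grp=0,rB=0  c:2=>tig=1,lo=0
L=0*4+1=1  i=0*2+0=0

1,0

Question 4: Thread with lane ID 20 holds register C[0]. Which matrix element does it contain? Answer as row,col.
5,0

L=20=>grp=20>>2=5, tig=20&3=0
[0]=>row 5+0=5  col 0·2+0=0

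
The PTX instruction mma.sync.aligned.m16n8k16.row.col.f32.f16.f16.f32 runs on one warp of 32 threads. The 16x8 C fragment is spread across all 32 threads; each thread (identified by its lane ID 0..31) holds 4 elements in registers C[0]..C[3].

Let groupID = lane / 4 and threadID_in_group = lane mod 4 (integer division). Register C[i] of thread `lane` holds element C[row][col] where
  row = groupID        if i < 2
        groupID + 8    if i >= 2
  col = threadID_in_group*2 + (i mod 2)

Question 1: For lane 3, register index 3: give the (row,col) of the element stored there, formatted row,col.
lane 3: gid=0 (3/4), tid=3 (3%4)
i=3: r=0+8=8, c=3*2+1=7

8,7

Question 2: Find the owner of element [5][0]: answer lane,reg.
20,0

r=5->g=5,rb=0  c=0->t=0,b0=0
L=5*4+0=20  i=0*2+0=0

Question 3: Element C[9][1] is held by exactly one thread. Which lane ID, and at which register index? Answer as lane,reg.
r: 9->gid=1,r8=1  c: 1->tid=0,i&1=1
L=1*4+0=4  i=1*2+1=3

4,3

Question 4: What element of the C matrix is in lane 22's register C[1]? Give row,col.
lane 22⇒22/4=5, 22 mod 4=2
i=1  r:5+0⇒5  c:2·2+1⇒5

5,5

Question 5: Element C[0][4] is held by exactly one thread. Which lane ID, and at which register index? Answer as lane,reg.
2,0

r: 0->gid=0,r8=0  c: 4->tid=2,i&1=0
L=0*4+2=2  i=0*2+0=0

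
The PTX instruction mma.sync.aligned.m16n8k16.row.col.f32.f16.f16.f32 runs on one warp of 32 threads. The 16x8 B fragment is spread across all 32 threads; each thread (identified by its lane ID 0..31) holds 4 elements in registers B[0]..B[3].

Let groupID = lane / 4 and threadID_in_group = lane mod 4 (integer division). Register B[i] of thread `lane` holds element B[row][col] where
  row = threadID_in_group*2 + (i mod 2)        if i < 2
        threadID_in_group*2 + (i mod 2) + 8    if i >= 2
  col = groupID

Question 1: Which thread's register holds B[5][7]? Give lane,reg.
30,1

c: 7->gid=7  r: 5->r8=0,tid=2,i&1=1
L=7*4+2=30  i=0*2+1=1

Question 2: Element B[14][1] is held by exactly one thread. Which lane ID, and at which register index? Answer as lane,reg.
7,2

c: 1->gid=1  r: 14->r8=1,tid=3,i&1=0
L=1*4+3=7  i=1*2+0=2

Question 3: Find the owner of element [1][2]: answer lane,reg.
c=2⇒gr=2  r=1⇒Rb=0,th=0,odd=1
L=2*4+0=8  i=0*2+1=1

8,1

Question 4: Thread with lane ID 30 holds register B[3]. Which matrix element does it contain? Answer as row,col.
13,7

30: gr=7,th=2
[3] (2*2+1+8,7) = (13,7)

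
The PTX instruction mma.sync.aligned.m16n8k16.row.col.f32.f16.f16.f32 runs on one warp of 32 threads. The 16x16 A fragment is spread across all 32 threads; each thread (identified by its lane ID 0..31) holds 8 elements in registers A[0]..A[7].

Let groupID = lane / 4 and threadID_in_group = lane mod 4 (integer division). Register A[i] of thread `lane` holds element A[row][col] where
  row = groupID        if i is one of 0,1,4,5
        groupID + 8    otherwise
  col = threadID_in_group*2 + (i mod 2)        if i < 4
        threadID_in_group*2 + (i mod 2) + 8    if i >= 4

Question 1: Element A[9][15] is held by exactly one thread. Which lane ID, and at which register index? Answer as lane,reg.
r=9⇒gr=1,Rb=1  c=15⇒Cb=1,th=3,odd=1
L=1*4+3=7  i=1*4+1*2+1=7

7,7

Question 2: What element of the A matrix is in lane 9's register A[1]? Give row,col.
9: g=2,t=1
[1] (2+0,1*2+1+0) = (2,3)

2,3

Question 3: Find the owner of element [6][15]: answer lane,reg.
27,5

r: 6->gid=6,r8=0  c: 15->c8=1,tid=3,i&1=1
L=6*4+3=27  i=1*4+0*2+1=5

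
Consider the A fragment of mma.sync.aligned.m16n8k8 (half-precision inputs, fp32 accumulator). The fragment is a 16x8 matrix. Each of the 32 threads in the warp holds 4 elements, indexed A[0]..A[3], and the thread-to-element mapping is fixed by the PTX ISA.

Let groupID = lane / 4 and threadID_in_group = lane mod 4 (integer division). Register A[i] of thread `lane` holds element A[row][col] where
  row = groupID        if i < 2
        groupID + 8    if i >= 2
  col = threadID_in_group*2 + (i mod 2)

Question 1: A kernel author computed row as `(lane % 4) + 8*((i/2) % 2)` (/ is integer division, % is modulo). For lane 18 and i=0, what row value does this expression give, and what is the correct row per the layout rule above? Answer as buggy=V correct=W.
buggy=2 correct=4

`(lane % 4) + 8*((i/2) % 2)`[18,0]⇒2
lane 18⇒18/4=4, 18 mod 4=2
i=0  r:4+0⇒4  c:2·2+0⇒4
row: 2 vs 4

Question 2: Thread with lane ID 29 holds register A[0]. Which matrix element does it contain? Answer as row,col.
7,2

29: gid=7,tid=1
[0] (7+0,1*2+0) = (7,2)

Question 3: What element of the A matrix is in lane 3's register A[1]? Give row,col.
0,7

L=3⇒gr=3>>2=0, th=3&3=3
[1]⇒row 0+0=0  col 3·2+1=7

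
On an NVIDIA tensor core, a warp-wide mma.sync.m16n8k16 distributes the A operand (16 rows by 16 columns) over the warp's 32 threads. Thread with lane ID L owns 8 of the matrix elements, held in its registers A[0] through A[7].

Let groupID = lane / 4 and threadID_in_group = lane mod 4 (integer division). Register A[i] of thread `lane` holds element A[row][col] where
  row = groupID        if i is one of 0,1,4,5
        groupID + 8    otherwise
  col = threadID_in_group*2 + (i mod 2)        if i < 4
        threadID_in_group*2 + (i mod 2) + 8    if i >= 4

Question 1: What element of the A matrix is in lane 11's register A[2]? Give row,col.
lane 11⇒11/4=2, 11 mod 4=3
i=2  r:2+8⇒10  c:2·3+0+0⇒6

10,6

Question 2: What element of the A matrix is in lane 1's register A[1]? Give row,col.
0,3

1: gr=0,th=1
[1] (0+0,1*2+1+0) = (0,3)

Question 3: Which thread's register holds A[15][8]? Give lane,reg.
r=15⇒gr=7,Rb=1  c=8⇒Cb=1,th=0,odd=0
L=7*4+0=28  i=1*4+1*2+0=6

28,6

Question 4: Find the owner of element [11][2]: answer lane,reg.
13,2

r=11→G=3,rhi=1  c=2→chi=0,T=1,p=0
L=3*4+1=13  i=0*4+1*2+0=2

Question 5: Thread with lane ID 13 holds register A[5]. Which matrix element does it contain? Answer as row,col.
3,11

L=13⇒gr=13>>2=3, th=13&3=1
[5]⇒row 3+0=3  col 1·2+1+8=11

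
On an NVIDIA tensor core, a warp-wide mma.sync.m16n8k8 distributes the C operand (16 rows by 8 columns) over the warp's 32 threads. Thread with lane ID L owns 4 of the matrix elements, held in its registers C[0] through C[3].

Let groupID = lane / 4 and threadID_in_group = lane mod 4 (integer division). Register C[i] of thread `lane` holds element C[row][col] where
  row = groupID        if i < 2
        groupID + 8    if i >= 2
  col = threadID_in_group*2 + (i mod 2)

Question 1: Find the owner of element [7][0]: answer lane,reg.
r: 7->gid=7,r8=0  c: 0->tid=0,i&1=0
L=7*4+0=28  i=0*2+0=0

28,0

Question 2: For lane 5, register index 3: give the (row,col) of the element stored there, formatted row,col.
L=5=>grp=5>>2=1, tig=5&3=1
[3]=>row 1+8=9  col 1·2+1=3

9,3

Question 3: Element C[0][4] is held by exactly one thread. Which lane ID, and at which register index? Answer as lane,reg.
2,0

r: 0->gid=0,r8=0  c: 4->tid=2,i&1=0
L=0*4+2=2  i=0*2+0=0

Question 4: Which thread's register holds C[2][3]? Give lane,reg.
r: 2->gid=2,r8=0  c: 3->tid=1,i&1=1
L=2*4+1=9  i=0*2+1=1

9,1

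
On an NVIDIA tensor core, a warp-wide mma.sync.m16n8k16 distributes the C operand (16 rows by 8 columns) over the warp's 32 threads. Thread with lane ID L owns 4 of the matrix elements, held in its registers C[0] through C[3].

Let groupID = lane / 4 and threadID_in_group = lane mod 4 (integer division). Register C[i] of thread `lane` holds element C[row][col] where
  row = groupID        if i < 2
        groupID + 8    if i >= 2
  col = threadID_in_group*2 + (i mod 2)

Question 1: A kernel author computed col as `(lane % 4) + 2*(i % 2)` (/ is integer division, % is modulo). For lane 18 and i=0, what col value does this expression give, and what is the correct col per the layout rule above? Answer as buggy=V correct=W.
`(lane % 4) + 2*(i % 2)`[18,0]→2
18: G=4,T=2
[0] (4+0,2*2+0) = (4,4)
col: 2 vs 4

buggy=2 correct=4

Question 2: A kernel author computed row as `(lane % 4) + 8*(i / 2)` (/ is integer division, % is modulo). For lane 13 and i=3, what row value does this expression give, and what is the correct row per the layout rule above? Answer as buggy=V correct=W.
buggy=9 correct=11

`(lane % 4) + 8*(i / 2)`[13,3]->9
L=13->g=13>>2=3, t=13&3=1
[3]->row 3+8=11  col 1·2+1=3
row: 9 vs 11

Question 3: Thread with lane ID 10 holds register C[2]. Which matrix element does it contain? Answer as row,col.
10,4

lane 10: G=2 (10/4), T=2 (10%4)
i=2: r=2+8=10, c=2*2+0=4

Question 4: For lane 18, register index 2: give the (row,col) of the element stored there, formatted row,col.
18: grp=4,tig=2
[2] (4+8,2*2+0) = (12,4)

12,4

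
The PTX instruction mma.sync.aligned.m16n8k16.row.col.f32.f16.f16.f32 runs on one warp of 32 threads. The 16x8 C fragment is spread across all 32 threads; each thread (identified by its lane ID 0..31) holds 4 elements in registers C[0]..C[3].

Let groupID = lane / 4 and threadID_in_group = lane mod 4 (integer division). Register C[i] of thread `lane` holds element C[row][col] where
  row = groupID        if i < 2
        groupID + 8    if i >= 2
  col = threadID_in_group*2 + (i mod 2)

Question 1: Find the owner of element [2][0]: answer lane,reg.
8,0

r:2=>grp=2,rB=0  c:0=>tig=0,lo=0
L=2*4+0=8  i=0*2+0=0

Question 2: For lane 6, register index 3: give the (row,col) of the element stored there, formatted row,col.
9,5

L=6=>grp=6>>2=1, tig=6&3=2
[3]=>row 1+8=9  col 2·2+1=5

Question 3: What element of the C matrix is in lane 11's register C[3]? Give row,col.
10,7

11: g=2,t=3
[3] (2+8,3*2+1) = (10,7)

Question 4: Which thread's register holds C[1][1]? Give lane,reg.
r: 1->gid=1,r8=0  c: 1->tid=0,i&1=1
L=1*4+0=4  i=0*2+1=1

4,1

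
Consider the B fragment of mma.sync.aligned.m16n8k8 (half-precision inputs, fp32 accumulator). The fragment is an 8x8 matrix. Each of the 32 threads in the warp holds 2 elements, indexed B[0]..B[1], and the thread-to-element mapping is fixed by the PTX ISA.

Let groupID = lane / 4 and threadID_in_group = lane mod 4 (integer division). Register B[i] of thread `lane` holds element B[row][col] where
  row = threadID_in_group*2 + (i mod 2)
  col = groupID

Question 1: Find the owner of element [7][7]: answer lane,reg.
c=7⇒gr=7  r=7⇒th=3,odd=1
L=7*4+3=31  i=1=1

31,1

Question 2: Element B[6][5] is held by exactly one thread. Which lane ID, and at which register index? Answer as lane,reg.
23,0

c:5=>grp=5  r:6=>tig=3,lo=0
L=5*4+3=23  i=0=0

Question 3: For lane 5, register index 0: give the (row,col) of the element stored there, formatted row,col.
2,1

5: grp=1,tig=1
[0] (1*2+0,1) = (2,1)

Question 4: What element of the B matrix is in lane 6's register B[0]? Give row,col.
L=6=>grp=6>>2=1, tig=6&3=2
[0]=>row 2·2+0=4  col grp=1

4,1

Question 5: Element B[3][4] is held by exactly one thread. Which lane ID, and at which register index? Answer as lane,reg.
17,1

c=4→G=4  r=3→T=1,p=1
L=4*4+1=17  i=1=1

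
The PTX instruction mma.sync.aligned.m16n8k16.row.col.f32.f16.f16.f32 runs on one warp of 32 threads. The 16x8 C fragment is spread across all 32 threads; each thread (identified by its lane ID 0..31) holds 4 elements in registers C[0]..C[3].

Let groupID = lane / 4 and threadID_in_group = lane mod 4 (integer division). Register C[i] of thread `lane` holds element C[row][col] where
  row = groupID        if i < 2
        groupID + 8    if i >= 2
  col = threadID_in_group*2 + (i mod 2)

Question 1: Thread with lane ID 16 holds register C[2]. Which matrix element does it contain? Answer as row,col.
12,0

lane 16: gr=4 (16/4), th=0 (16%4)
i=2: r=4+8=12, c=0*2+0=0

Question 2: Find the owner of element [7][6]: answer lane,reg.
31,0

r=7⇒gr=7,Rb=0  c=6⇒th=3,odd=0
L=7*4+3=31  i=0*2+0=0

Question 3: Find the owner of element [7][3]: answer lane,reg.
29,1

r=7⇒gr=7,Rb=0  c=3⇒th=1,odd=1
L=7*4+1=29  i=0*2+1=1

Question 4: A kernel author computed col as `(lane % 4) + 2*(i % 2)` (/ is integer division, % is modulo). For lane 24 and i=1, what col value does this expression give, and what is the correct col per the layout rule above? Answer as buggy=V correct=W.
buggy=2 correct=1

`(lane % 4) + 2*(i % 2)`[24,1]⇒2
L=24⇒gr=24>>2=6, th=24&3=0
[1]⇒row 6+0=6  col 0·2+1=1
col: 2 vs 1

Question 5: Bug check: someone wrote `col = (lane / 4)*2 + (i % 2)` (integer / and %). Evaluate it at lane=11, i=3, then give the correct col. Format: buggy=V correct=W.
buggy=5 correct=7

`(lane / 4)*2 + (i % 2)`[11,3]->5
11: gid=2,tid=3
[3] (2+8,3*2+1) = (10,7)
col: 5 vs 7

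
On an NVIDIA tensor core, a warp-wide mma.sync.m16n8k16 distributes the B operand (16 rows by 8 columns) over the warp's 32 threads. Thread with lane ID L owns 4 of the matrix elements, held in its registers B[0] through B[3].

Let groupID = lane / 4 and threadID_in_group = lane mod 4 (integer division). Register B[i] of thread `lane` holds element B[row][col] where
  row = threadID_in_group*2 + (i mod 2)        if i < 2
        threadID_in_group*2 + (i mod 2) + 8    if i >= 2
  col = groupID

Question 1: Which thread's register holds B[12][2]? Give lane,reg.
10,2

c: 2->gid=2  r: 12->r8=1,tid=2,i&1=0
L=2*4+2=10  i=1*2+0=2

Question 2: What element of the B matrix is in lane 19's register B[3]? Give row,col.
15,4

lane 19->19/4=4, 19 mod 4=3
i=3  r:2·3+1+8->15  c:4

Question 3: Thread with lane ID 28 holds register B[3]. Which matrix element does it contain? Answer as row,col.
9,7

28: G=7,T=0
[3] (0*2+1+8,7) = (9,7)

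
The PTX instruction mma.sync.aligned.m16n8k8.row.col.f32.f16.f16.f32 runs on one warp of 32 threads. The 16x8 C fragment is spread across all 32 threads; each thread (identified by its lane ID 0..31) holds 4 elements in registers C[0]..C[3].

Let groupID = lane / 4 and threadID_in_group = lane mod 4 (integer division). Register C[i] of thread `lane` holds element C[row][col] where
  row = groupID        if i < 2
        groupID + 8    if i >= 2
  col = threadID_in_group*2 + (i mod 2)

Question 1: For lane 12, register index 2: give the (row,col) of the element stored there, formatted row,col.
11,0

L=12->gid=12>>2=3, tid=12&3=0
[2]->row 3+8=11  col 0·2+0=0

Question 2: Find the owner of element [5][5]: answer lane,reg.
r=5->g=5,rb=0  c=5->t=2,b0=1
L=5*4+2=22  i=0*2+1=1

22,1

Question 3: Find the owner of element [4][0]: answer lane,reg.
r=4->g=4,rb=0  c=0->t=0,b0=0
L=4*4+0=16  i=0*2+0=0

16,0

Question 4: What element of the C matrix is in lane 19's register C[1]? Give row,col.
L=19⇒gr=19>>2=4, th=19&3=3
[1]⇒row 4+0=4  col 3·2+1=7

4,7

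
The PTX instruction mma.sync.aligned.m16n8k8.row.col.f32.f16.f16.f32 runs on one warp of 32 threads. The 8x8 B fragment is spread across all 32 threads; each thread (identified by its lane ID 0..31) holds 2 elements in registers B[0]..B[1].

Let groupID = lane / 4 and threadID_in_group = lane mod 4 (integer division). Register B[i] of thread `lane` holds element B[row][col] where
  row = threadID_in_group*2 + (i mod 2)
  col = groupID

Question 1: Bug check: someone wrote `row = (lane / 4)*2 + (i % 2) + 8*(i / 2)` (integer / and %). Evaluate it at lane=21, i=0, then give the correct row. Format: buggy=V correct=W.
`(lane / 4)*2 + (i % 2) + 8*(i / 2)`[21,0]⇒10
21: gr=5,th=1
[0] (1*2+0,5) = (2,5)
row: 10 vs 2

buggy=10 correct=2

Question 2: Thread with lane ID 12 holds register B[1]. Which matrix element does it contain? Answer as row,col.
1,3

lane 12: G=3 (12/4), T=0 (12%4)
i=1: r=0*2+1=1, c=G=3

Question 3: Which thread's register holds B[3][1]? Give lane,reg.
5,1

c=1→G=1  r=3→T=1,p=1
L=1*4+1=5  i=1=1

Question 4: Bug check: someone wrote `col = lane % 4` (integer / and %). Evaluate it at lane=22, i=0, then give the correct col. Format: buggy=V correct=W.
buggy=2 correct=5

`lane % 4`[22,0]=>2
lane 22: grp=5 (22/4), tig=2 (22%4)
i=0: r=2*2+0=4, c=grp=5
col: 2 vs 5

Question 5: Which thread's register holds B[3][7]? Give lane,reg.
c: 7->gid=7  r: 3->tid=1,i&1=1
L=7*4+1=29  i=1=1

29,1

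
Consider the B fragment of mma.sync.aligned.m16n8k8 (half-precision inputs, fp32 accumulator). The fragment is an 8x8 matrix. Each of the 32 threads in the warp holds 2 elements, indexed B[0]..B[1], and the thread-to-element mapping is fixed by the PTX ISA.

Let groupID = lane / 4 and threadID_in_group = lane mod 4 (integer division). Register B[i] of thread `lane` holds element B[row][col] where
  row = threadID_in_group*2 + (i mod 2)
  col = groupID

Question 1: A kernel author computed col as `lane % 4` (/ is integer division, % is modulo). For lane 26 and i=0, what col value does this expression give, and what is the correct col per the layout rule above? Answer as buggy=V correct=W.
buggy=2 correct=6

`lane % 4`[26,0]⇒2
lane 26⇒26/4=6, 26 mod 4=2
i=0  r:2·2+0⇒4  c:6
col: 2 vs 6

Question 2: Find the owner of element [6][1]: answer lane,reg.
7,0

c: 1->gid=1  r: 6->tid=3,i&1=0
L=1*4+3=7  i=0=0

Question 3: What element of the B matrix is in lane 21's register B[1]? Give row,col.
21: G=5,T=1
[1] (1*2+1,5) = (3,5)

3,5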